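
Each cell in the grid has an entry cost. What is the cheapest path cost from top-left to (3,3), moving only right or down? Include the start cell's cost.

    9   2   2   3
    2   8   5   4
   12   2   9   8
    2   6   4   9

Take r0c0 → r0c1 → r0c2 → r0c3 → r1c3 → r2c3 → r3c3 for a total of 9 + 2 + 2 + 3 + 4 + 8 + 9 = 37.

37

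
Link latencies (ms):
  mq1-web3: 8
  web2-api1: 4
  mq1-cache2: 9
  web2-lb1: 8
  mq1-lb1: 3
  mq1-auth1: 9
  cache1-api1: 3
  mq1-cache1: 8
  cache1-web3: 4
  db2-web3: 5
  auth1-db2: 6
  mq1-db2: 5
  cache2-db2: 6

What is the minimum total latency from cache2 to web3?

Some routes from cache2 to web3:
cache2 -> db2 -> web3: 6 + 5 = 11
cache2 -> mq1 -> web3: 9 + 8 = 17
cache2 -> mq1 -> db2 -> web3: 9 + 5 + 5 = 19
cache2 -> db2 -> mq1 -> web3: 6 + 5 + 8 = 19
Best route has total 11 ms.

11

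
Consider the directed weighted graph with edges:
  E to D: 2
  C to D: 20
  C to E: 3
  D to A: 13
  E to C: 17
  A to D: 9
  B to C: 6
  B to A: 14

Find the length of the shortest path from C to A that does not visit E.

33

Routes from C to A avoiding E:
C - D - A: 20 + 13 = 33
Best route has total 33.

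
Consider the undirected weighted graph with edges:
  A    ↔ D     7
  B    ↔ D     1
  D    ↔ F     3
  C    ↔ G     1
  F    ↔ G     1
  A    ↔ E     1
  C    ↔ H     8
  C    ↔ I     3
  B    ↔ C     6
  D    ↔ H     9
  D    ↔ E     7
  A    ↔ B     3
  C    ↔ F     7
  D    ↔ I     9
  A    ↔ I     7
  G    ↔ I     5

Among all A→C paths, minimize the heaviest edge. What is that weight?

3

Some routes from A to C:
A→I→G→C: max(7, 5, 1) = 7
A→B→D→F→G→I→C: max(3, 1, 3, 1, 5, 3) = 5
A→B→C: max(3, 6) = 6
A→B→D→F→G→C: max(3, 1, 3, 1, 1) = 3
A→I→G→F→C: max(7, 5, 1, 7) = 7
Smallest bottleneck: 3.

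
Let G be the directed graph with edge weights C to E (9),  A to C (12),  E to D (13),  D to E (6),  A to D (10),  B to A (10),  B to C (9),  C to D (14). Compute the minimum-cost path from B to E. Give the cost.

Candidate routes:
B→A→D→E: 10 + 10 + 6 = 26
B→C→E: 9 + 9 = 18
B→A→C→E: 10 + 12 + 9 = 31
B→A→C→D→E: 10 + 12 + 14 + 6 = 42
B→C→D→E: 9 + 14 + 6 = 29
The minimum is 18.

18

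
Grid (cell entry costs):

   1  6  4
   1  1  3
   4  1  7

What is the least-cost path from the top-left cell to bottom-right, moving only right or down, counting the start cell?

11

Best path: [0,0] [1,0] [1,1] [2,1] [2,2]
Cost: 1 + 1 + 1 + 1 + 7 = 11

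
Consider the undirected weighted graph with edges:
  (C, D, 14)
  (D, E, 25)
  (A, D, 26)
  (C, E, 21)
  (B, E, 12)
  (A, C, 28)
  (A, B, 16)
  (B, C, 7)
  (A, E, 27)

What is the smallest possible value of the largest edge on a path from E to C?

12

Checking several routes:
E → B → C: max(12, 7) = 12
E → D → C: max(25, 14) = 25
E → B → A → D → C: max(12, 16, 26, 14) = 26
E → C: max(21) = 21
E → A → D → C: max(27, 26, 14) = 27
E → D → A → B → C: max(25, 26, 16, 7) = 26
Best route has worst link 12.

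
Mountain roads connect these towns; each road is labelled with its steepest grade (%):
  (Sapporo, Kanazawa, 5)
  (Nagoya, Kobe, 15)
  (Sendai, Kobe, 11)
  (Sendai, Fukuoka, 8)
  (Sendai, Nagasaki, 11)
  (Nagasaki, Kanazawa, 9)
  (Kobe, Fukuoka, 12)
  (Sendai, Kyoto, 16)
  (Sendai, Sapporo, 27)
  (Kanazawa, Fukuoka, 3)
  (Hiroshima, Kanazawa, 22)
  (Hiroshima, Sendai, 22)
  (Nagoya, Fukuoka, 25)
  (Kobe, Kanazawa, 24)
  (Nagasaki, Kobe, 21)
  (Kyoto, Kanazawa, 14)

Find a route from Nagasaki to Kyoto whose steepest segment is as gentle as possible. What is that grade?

14

Comparing a few candidate routes:
Nagasaki -> Kanazawa -> Fukuoka -> Kobe -> Sendai -> Kyoto: max(9, 3, 12, 11, 16) = 16
Nagasaki -> Kanazawa -> Kyoto: max(9, 14) = 14
Nagasaki -> Kanazawa -> Fukuoka -> Sendai -> Kyoto: max(9, 3, 8, 16) = 16
Nagasaki -> Sendai -> Fukuoka -> Kanazawa -> Kyoto: max(11, 8, 3, 14) = 14
Nagasaki -> Sendai -> Kobe -> Fukuoka -> Kanazawa -> Kyoto: max(11, 11, 12, 3, 14) = 14
Nagasaki -> Sendai -> Kyoto: max(11, 16) = 16
Smallest bottleneck: 14%.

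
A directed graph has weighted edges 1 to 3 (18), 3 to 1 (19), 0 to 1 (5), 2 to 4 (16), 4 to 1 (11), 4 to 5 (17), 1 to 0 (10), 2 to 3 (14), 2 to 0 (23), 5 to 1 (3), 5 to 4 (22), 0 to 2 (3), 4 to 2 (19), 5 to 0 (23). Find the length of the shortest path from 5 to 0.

13

Checking several routes:
5 -> 1 -> 0: 3 + 10 = 13
5 -> 4 -> 1 -> 0: 22 + 11 + 10 = 43
5 -> 0: 23
Shortest: 13.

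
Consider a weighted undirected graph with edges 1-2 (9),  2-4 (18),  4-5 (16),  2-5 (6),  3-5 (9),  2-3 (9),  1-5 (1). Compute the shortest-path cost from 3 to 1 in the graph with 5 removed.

18

Paths from 3 to 1 avoiding 5:
3-2-1: 9 + 9 = 18
Best route has total 18.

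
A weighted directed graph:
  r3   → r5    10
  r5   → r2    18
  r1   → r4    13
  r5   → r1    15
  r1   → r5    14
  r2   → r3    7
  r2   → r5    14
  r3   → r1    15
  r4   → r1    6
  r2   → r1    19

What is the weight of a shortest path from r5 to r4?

Routes from r5 to r4:
r5→r2→r3→r1→r4: 18 + 7 + 15 + 13 = 53
r5→r2→r1→r4: 18 + 19 + 13 = 50
r5→r1→r4: 15 + 13 = 28
The minimum is 28.

28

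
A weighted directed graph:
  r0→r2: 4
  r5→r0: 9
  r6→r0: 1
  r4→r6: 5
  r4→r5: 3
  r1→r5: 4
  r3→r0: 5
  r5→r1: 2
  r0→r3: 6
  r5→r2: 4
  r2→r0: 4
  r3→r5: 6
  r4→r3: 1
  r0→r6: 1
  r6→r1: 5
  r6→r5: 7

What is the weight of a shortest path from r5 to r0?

Paths from r5 to r0:
r5→r2→r0: 4 + 4 = 8
r5→r0: 9
Best route has total 8.

8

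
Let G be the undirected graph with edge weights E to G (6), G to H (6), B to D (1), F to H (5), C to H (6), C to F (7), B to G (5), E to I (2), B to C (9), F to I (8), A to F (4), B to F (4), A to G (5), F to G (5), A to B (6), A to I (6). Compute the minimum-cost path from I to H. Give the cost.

A few of the I→H routes:
I -> A -> G -> H: 6 + 5 + 6 = 17
I -> E -> G -> H: 2 + 6 + 6 = 14
I -> A -> F -> H: 6 + 4 + 5 = 15
I -> E -> G -> F -> H: 2 + 6 + 5 + 5 = 18
I -> F -> H: 8 + 5 = 13
Best route has total 13.

13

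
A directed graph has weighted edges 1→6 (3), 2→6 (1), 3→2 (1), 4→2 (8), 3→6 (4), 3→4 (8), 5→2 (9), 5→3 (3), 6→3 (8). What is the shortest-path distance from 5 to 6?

5

Routes from 5 to 6:
5→3→4→2→6: 3 + 8 + 8 + 1 = 20
5→2→6: 9 + 1 = 10
5→3→2→6: 3 + 1 + 1 = 5
5→3→6: 3 + 4 = 7
Best route has total 5.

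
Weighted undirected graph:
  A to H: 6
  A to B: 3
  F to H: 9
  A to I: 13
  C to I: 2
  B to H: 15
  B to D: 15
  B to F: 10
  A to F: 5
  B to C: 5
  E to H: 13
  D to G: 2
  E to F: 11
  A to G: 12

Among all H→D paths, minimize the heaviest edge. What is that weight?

Some routes from H to D:
H → E → F → B → A → G → D: max(13, 11, 10, 3, 12, 2) = 13
H → F → B → C → I → A → G → D: max(9, 10, 5, 2, 13, 12, 2) = 13
H → E → F → B → C → I → A → G → D: max(13, 11, 10, 5, 2, 13, 12, 2) = 13
H → F → B → A → G → D: max(9, 10, 3, 12, 2) = 12
H → F → A → G → D: max(9, 5, 12, 2) = 12
H → A → G → D: max(6, 12, 2) = 12
Best route has worst link 12.

12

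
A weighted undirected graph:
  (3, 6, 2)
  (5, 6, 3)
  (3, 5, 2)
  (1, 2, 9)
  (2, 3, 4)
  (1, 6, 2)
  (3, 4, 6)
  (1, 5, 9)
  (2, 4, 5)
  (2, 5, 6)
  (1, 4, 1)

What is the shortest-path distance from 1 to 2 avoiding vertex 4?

8

Some routes from 1 to 2 avoiding 4:
1-6-5-3-2: 2 + 3 + 2 + 4 = 11
1-2: 9
1-6-3-2: 2 + 2 + 4 = 8
The minimum is 8.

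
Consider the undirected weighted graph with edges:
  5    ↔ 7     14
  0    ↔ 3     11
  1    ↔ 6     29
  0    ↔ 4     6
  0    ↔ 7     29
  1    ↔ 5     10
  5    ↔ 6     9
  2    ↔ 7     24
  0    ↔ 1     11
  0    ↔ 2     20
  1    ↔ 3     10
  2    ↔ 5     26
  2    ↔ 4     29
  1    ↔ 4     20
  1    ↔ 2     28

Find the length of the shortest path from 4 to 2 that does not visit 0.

29

Routes from 4 to 2 avoiding 0:
4 - 1 - 5 - 7 - 2: 20 + 10 + 14 + 24 = 68
4 - 1 - 2: 20 + 28 = 48
4 - 1 - 6 - 5 - 7 - 2: 20 + 29 + 9 + 14 + 24 = 96
4 - 1 - 5 - 2: 20 + 10 + 26 = 56
4 - 1 - 6 - 5 - 2: 20 + 29 + 9 + 26 = 84
4 - 2: 29
The minimum is 29.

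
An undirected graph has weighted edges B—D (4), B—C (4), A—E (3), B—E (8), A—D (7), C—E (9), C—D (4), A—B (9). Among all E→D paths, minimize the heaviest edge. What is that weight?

7

Some routes from E to D:
E-B-C-D: max(8, 4, 4) = 8
E-B-A-D: max(8, 9, 7) = 9
E-A-D: max(3, 7) = 7
E-B-D: max(8, 4) = 8
E-C-B-D: max(9, 4, 4) = 9
E-C-D: max(9, 4) = 9
The minimum achievable maximum is 7.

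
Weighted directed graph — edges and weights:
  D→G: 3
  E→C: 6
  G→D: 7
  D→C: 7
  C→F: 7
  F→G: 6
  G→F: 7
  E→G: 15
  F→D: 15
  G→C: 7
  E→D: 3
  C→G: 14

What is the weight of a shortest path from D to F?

10

Some routes from D to F:
D -> G -> F: 3 + 7 = 10
D -> C -> F: 7 + 7 = 14
D -> G -> C -> F: 3 + 7 + 7 = 17
Shortest: 10.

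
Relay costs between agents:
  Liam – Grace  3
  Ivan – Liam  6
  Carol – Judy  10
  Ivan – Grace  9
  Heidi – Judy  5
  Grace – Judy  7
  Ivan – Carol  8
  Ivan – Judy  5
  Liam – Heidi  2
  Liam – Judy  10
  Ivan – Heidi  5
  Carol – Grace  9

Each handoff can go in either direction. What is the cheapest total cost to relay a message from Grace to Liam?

3

Checking several routes:
Grace→Judy→Liam: 7 + 10 = 17
Grace→Ivan→Liam: 9 + 6 = 15
Grace→Judy→Heidi→Liam: 7 + 5 + 2 = 14
Grace→Judy→Ivan→Liam: 7 + 5 + 6 = 18
Grace→Ivan→Heidi→Liam: 9 + 5 + 2 = 16
Grace→Liam: 3
Shortest: 3.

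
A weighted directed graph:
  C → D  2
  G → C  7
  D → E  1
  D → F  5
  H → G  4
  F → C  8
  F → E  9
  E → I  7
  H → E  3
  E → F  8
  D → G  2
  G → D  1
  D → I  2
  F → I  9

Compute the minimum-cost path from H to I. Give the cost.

Some routes from H to I:
H → G → D → F → I: 4 + 1 + 5 + 9 = 19
H → E → F → I: 3 + 8 + 9 = 20
H → G → D → I: 4 + 1 + 2 = 7
H → E → I: 3 + 7 = 10
H → G → C → D → I: 4 + 7 + 2 + 2 = 15
H → G → D → E → I: 4 + 1 + 1 + 7 = 13
Best route has total 7.

7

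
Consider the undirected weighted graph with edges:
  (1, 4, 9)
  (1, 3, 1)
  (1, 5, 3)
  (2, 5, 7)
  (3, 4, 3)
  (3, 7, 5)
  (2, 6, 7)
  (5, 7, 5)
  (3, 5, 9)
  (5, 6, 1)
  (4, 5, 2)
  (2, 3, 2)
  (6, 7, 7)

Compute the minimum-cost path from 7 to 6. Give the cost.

6

Comparing a few candidate routes:
7 → 3 → 4 → 5 → 6: 5 + 3 + 2 + 1 = 11
7 → 3 → 1 → 5 → 6: 5 + 1 + 3 + 1 = 10
7 → 5 → 6: 5 + 1 = 6
7 → 6: 7
Shortest: 6.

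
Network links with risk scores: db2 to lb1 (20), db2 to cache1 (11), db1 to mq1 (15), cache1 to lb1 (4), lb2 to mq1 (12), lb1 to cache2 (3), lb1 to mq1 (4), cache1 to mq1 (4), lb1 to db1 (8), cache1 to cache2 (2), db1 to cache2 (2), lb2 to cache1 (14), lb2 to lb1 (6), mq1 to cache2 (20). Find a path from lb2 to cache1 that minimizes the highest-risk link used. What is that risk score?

Some routes from lb2 to cache1:
lb2 -> lb1 -> cache1: max(6, 4) = 6
lb2 -> lb1 -> db1 -> cache2 -> cache1: max(6, 8, 2, 2) = 8
lb2 -> mq1 -> cache1: max(12, 4) = 12
lb2 -> lb1 -> cache2 -> cache1: max(6, 3, 2) = 6
lb2 -> lb1 -> mq1 -> cache1: max(6, 4, 4) = 6
Smallest bottleneck: 6.

6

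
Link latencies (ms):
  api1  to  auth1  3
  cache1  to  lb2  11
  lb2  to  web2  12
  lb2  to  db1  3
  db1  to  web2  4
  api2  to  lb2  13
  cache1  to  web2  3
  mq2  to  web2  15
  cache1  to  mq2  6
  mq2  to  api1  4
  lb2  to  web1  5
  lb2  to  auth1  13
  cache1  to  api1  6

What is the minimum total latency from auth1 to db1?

16

Some routes from auth1 to db1:
auth1 -> api1 -> mq2 -> web2 -> db1: 3 + 4 + 15 + 4 = 26
auth1 -> api1 -> mq2 -> cache1 -> lb2 -> db1: 3 + 4 + 6 + 11 + 3 = 27
auth1 -> api1 -> cache1 -> web2 -> db1: 3 + 6 + 3 + 4 = 16
auth1 -> api1 -> cache1 -> lb2 -> db1: 3 + 6 + 11 + 3 = 23
auth1 -> api1 -> mq2 -> cache1 -> web2 -> db1: 3 + 4 + 6 + 3 + 4 = 20
auth1 -> lb2 -> db1: 13 + 3 = 16
The minimum is 16 ms.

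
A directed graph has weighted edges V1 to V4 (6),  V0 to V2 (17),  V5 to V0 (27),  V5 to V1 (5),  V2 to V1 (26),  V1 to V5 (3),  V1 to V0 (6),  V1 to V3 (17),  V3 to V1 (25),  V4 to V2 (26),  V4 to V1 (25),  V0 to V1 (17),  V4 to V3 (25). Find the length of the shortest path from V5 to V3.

Paths from V5 to V3:
V5 → V0 → V2 → V1 → V4 → V3: 27 + 17 + 26 + 6 + 25 = 101
V5 → V0 → V1 → V4 → V3: 27 + 17 + 6 + 25 = 75
V5 → V0 → V1 → V3: 27 + 17 + 17 = 61
V5 → V0 → V2 → V1 → V3: 27 + 17 + 26 + 17 = 87
V5 → V1 → V3: 5 + 17 = 22
V5 → V1 → V4 → V3: 5 + 6 + 25 = 36
The minimum is 22.

22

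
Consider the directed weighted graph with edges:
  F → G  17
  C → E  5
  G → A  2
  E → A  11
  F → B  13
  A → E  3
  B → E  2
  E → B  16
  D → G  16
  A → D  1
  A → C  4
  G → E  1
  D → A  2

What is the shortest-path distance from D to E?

5

Routes from D to E:
D-A-E: 2 + 3 = 5
D-A-C-E: 2 + 4 + 5 = 11
D-G-A-E: 16 + 2 + 3 = 21
D-G-E: 16 + 1 = 17
D-G-A-C-E: 16 + 2 + 4 + 5 = 27
Best route has total 5.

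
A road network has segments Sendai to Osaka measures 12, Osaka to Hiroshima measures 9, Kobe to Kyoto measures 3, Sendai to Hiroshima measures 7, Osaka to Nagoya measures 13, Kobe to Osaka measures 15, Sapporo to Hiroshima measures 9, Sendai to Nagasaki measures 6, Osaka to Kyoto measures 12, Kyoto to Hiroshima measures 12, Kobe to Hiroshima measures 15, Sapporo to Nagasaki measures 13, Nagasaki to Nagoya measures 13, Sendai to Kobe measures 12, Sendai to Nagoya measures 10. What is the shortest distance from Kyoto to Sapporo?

21

Some routes from Kyoto to Sapporo:
Kyoto → Osaka → Hiroshima → Sapporo: 12 + 9 + 9 = 30
Kyoto → Kobe → Hiroshima → Sapporo: 3 + 15 + 9 = 27
Kyoto → Hiroshima → Sapporo: 12 + 9 = 21
Shortest: 21.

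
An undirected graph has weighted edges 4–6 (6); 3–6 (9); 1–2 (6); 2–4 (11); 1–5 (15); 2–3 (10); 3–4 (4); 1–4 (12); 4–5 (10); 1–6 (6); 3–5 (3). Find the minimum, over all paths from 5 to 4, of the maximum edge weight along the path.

4

Checking several routes:
5 -> 3 -> 4: max(3, 4) = 4
5 -> 4: max(10) = 10
5 -> 3 -> 2 -> 1 -> 6 -> 4: max(3, 10, 6, 6, 6) = 10
5 -> 3 -> 6 -> 4: max(3, 9, 6) = 9
Best route has worst link 4.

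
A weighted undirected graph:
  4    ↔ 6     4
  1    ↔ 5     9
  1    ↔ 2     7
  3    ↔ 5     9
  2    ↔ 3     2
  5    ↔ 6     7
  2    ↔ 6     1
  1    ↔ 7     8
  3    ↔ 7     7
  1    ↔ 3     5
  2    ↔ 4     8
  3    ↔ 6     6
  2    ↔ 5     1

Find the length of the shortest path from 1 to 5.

8

Checking several routes:
1→2→5: 7 + 1 = 8
1→3→2→5: 5 + 2 + 1 = 8
1→5: 9
Shortest: 8.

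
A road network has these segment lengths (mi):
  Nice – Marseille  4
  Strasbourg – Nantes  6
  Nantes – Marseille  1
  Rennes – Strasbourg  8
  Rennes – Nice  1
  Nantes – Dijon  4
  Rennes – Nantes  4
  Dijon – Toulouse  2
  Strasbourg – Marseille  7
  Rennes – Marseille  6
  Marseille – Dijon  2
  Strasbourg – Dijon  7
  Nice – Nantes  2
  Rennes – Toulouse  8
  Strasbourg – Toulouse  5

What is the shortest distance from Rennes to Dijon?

6

Checking several routes:
Rennes → Marseille → Dijon: 6 + 2 = 8
Rennes → Nantes → Marseille → Dijon: 4 + 1 + 2 = 7
Rennes → Nice → Nantes → Dijon: 1 + 2 + 4 = 7
Rennes → Nantes → Dijon: 4 + 4 = 8
Rennes → Nice → Marseille → Dijon: 1 + 4 + 2 = 7
Rennes → Nice → Nantes → Marseille → Dijon: 1 + 2 + 1 + 2 = 6
The minimum is 6 mi.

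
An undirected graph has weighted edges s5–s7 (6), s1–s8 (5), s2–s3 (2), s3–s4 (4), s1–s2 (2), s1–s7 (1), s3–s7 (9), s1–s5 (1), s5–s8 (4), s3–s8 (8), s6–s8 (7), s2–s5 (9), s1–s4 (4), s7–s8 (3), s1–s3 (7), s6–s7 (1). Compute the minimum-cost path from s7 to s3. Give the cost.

Checking several routes:
s7→s1→s4→s3: 1 + 4 + 4 = 9
s7→s1→s3: 1 + 7 = 8
s7→s5→s1→s2→s3: 6 + 1 + 2 + 2 = 11
s7→s3: 9
s7→s1→s2→s3: 1 + 2 + 2 = 5
Shortest: 5.

5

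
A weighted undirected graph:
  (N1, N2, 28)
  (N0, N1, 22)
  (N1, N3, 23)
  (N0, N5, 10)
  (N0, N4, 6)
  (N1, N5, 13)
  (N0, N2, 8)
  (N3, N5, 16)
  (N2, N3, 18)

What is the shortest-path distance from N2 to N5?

18

A few of the N2→N5 routes:
N2 → N3 → N5: 18 + 16 = 34
N2 → N1 → N5: 28 + 13 = 41
N2 → N0 → N5: 8 + 10 = 18
Best route has total 18.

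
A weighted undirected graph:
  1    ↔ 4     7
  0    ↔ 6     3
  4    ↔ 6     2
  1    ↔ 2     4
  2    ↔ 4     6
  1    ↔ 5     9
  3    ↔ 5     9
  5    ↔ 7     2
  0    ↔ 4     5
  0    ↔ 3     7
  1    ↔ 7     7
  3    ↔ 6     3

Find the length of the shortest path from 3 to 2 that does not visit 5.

A few of the 3→2 routes:
3-0-6-4-2: 7 + 3 + 2 + 6 = 18
3-0-4-2: 7 + 5 + 6 = 18
3-6-0-4-1-2: 3 + 3 + 5 + 7 + 4 = 22
3-6-4-1-2: 3 + 2 + 7 + 4 = 16
3-6-0-4-2: 3 + 3 + 5 + 6 = 17
3-6-4-2: 3 + 2 + 6 = 11
The minimum is 11.

11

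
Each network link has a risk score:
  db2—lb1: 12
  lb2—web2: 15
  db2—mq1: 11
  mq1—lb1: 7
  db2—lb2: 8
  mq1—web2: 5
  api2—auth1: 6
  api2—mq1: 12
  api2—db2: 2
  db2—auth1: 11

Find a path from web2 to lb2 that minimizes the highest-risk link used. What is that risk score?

A few of the web2→lb2 routes:
web2-mq1-api2-auth1-db2-lb2: max(5, 12, 6, 11, 8) = 12
web2-mq1-db2-lb2: max(5, 11, 8) = 11
web2-mq1-api2-db2-lb2: max(5, 12, 2, 8) = 12
web2-mq1-lb1-db2-lb2: max(5, 7, 12, 8) = 12
Smallest bottleneck: 11.

11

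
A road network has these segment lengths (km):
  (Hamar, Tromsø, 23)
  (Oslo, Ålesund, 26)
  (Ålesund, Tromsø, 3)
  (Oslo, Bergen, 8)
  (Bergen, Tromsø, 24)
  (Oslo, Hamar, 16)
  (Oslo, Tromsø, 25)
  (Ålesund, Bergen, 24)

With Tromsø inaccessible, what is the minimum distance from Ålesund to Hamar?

Candidate routes:
Ålesund -> Bergen -> Oslo -> Hamar: 24 + 8 + 16 = 48
Ålesund -> Oslo -> Hamar: 26 + 16 = 42
The minimum is 42 km.

42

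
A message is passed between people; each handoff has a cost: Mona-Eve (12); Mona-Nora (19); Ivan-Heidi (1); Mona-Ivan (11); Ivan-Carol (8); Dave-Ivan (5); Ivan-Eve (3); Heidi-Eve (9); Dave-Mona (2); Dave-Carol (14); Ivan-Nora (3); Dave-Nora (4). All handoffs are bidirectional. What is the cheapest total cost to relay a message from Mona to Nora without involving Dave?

14

Paths from Mona to Nora avoiding Dave:
Mona-Eve-Ivan-Nora: 12 + 3 + 3 = 18
Mona-Eve-Heidi-Ivan-Nora: 12 + 9 + 1 + 3 = 25
Mona-Nora: 19
Mona-Ivan-Nora: 11 + 3 = 14
Shortest: 14.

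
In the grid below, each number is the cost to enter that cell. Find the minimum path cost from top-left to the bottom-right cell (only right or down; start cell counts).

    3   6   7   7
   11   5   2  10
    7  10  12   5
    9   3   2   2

Take r0c0 -> r0c1 -> r1c1 -> r2c1 -> r3c1 -> r3c2 -> r3c3 for a total of 3 + 6 + 5 + 10 + 3 + 2 + 2 = 31.
For comparison, the top-then-right route costs 40.

31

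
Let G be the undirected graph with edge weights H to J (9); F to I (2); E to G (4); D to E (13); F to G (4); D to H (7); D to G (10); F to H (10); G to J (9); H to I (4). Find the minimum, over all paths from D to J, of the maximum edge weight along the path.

A few of the D→J routes:
D→H→I→F→G→J: max(7, 4, 2, 4, 9) = 9
D→G→F→I→H→J: max(10, 4, 2, 4, 9) = 10
D→G→J: max(10, 9) = 10
D→H→J: max(7, 9) = 9
D→H→F→G→J: max(7, 10, 4, 9) = 10
D→G→F→H→J: max(10, 4, 10, 9) = 10
The minimum achievable maximum is 9.

9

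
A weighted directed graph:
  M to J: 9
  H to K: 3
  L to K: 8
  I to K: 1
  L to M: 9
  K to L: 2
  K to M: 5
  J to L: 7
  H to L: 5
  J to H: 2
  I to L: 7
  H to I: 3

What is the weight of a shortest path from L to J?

18

Candidate routes:
L - M - J: 9 + 9 = 18
L - K - M - J: 8 + 5 + 9 = 22
The minimum is 18.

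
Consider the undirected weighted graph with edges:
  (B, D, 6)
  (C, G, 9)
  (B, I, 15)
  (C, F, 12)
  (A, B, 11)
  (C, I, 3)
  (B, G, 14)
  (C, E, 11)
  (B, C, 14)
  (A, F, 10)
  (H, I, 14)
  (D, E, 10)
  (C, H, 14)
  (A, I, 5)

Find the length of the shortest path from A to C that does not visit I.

22

Paths from A to C avoiding I:
A -> B -> C: 11 + 14 = 25
A -> F -> C: 10 + 12 = 22
A -> B -> D -> E -> C: 11 + 6 + 10 + 11 = 38
A -> B -> G -> C: 11 + 14 + 9 = 34
The minimum is 22.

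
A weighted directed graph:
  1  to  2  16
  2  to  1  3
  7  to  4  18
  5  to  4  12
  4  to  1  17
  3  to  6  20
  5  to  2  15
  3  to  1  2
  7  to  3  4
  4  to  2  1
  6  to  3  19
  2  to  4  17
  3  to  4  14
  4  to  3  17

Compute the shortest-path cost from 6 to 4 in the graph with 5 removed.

33

Routes from 6 to 4 avoiding 5:
6 - 3 - 1 - 2 - 4: 19 + 2 + 16 + 17 = 54
6 - 3 - 4: 19 + 14 = 33
Shortest: 33.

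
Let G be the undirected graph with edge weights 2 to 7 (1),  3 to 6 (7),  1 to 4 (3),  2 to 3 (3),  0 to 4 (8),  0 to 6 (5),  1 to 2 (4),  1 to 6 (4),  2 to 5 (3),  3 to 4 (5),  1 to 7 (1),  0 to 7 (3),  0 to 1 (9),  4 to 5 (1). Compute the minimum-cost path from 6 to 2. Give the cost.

A few of the 6→2 routes:
6-3-2: 7 + 3 = 10
6-1-4-5-2: 4 + 3 + 1 + 3 = 11
6-0-7-2: 5 + 3 + 1 = 9
6-1-7-2: 4 + 1 + 1 = 6
6-1-2: 4 + 4 = 8
Best route has total 6.

6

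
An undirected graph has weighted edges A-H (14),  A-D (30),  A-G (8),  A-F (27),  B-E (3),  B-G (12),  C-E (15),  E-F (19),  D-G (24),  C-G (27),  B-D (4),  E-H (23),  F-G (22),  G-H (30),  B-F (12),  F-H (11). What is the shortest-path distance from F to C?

30

A few of the F→C routes:
F-G-C: 22 + 27 = 49
F-E-C: 19 + 15 = 34
F-B-G-C: 12 + 12 + 27 = 51
F-B-E-C: 12 + 3 + 15 = 30
F-H-E-C: 11 + 23 + 15 = 49
The minimum is 30.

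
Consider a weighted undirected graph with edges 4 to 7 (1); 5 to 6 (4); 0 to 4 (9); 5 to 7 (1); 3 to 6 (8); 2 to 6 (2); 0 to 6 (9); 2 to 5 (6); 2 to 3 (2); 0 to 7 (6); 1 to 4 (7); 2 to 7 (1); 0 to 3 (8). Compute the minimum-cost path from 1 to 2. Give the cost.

9

A few of the 1→2 routes:
1-4-7-5-2: 7 + 1 + 1 + 6 = 15
1-4-7-5-6-2: 7 + 1 + 1 + 4 + 2 = 15
1-4-7-2: 7 + 1 + 1 = 9
1-4-0-7-2: 7 + 9 + 6 + 1 = 23
Shortest: 9.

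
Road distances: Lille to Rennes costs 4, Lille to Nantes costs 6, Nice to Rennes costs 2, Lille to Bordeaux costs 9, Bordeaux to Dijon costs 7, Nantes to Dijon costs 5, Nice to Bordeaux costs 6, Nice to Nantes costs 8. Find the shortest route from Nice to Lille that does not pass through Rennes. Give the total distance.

Routes from Nice to Lille avoiding Rennes:
Nice → Bordeaux → Lille: 6 + 9 = 15
Nice → Nantes → Dijon → Bordeaux → Lille: 8 + 5 + 7 + 9 = 29
Nice → Nantes → Lille: 8 + 6 = 14
Nice → Bordeaux → Dijon → Nantes → Lille: 6 + 7 + 5 + 6 = 24
Shortest: 14.

14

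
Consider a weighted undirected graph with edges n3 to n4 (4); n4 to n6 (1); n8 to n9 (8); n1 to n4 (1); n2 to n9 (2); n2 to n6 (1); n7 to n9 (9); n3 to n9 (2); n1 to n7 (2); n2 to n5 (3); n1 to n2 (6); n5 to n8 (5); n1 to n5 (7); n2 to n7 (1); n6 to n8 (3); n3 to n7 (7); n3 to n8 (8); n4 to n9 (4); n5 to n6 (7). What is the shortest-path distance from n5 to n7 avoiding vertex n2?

Some routes from n5 to n7 avoiding n2:
n5 -> n1 -> n7: 7 + 2 = 9
n5 -> n8 -> n6 -> n4 -> n1 -> n7: 5 + 3 + 1 + 1 + 2 = 12
n5 -> n8 -> n3 -> n7: 5 + 8 + 7 = 20
n5 -> n6 -> n4 -> n3 -> n7: 7 + 1 + 4 + 7 = 19
n5 -> n1 -> n4 -> n3 -> n7: 7 + 1 + 4 + 7 = 19
n5 -> n6 -> n4 -> n1 -> n7: 7 + 1 + 1 + 2 = 11
The minimum is 9.

9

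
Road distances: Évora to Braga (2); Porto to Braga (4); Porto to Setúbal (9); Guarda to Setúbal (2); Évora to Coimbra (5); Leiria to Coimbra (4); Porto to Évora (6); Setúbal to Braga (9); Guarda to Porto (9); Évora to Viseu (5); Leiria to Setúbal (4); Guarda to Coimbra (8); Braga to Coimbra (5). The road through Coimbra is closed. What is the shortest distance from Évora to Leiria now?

15

A few of the Évora→Leiria routes:
Évora → Porto → Setúbal → Leiria: 6 + 9 + 4 = 19
Évora → Braga → Setúbal → Leiria: 2 + 9 + 4 = 15
Évora → Braga → Porto → Setúbal → Leiria: 2 + 4 + 9 + 4 = 19
The minimum is 15.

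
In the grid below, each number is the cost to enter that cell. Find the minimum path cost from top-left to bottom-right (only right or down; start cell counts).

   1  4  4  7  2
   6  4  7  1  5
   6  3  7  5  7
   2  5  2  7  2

28

Take (0,0) (0,1) (1,1) (2,1) (3,1) (3,2) (3,3) (3,4) for a total of 1 + 4 + 4 + 3 + 5 + 2 + 7 + 2 = 28.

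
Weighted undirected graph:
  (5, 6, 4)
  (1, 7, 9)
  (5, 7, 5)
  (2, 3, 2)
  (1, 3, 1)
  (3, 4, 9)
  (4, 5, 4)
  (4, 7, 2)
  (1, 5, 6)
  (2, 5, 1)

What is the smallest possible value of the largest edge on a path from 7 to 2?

4

A few of the 7→2 routes:
7-4-5-1-3-2: max(2, 4, 6, 1, 2) = 6
7-5-1-3-2: max(5, 6, 1, 2) = 6
7-5-2: max(5, 1) = 5
7-1-5-2: max(9, 6, 1) = 9
7-4-5-2: max(2, 4, 1) = 4
The minimum achievable maximum is 4.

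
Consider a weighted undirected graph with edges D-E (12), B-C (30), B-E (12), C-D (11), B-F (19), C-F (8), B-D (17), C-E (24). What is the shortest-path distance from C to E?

Some routes from C to E:
C - D - B - E: 11 + 17 + 12 = 40
C - D - E: 11 + 12 = 23
C - B - E: 30 + 12 = 42
C - F - B - D - E: 8 + 19 + 17 + 12 = 56
C - F - B - E: 8 + 19 + 12 = 39
C - E: 24
Shortest: 23.

23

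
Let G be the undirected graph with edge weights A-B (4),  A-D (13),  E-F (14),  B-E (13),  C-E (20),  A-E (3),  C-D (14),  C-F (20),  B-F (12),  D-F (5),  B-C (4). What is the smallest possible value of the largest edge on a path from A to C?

4

Checking several routes:
A→D→F→B→C: max(13, 5, 12, 4) = 13
A→E→F→D→C: max(3, 14, 5, 14) = 14
A→D→F→E→B→C: max(13, 5, 14, 13, 4) = 14
A→B→C: max(4, 4) = 4
A→E→B→C: max(3, 13, 4) = 13
A→D→C: max(13, 14) = 14
The minimum achievable maximum is 4.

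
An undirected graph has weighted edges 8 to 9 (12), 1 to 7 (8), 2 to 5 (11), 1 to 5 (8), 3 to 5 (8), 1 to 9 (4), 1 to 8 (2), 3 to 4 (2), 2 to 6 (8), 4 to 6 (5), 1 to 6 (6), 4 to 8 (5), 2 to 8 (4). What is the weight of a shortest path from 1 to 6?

Comparing a few candidate routes:
1 → 8 → 2 → 6: 2 + 4 + 8 = 14
1 → 6: 6
1 → 8 → 4 → 6: 2 + 5 + 5 = 12
1 → 9 → 8 → 4 → 6: 4 + 12 + 5 + 5 = 26
1 → 5 → 3 → 4 → 6: 8 + 8 + 2 + 5 = 23
The minimum is 6.

6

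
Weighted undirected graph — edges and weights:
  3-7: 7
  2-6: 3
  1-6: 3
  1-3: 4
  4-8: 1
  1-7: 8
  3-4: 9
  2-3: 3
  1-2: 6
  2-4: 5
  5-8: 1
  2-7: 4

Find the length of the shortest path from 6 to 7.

7

Checking several routes:
6 - 1 - 7: 3 + 8 = 11
6 - 2 - 3 - 7: 3 + 3 + 7 = 13
6 - 2 - 7: 3 + 4 = 7
6 - 1 - 2 - 7: 3 + 6 + 4 = 13
6 - 1 - 3 - 2 - 7: 3 + 4 + 3 + 4 = 14
6 - 1 - 3 - 7: 3 + 4 + 7 = 14
Shortest: 7.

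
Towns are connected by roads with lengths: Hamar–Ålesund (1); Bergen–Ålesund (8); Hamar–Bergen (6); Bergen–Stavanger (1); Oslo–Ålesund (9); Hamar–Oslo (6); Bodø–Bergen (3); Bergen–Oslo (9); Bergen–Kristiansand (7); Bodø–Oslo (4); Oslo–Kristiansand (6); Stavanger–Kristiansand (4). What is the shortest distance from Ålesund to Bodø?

Some routes from Ålesund to Bodø:
Ålesund-Bergen-Bodø: 8 + 3 = 11
Ålesund-Oslo-Bodø: 9 + 4 = 13
Ålesund-Hamar-Bergen-Bodø: 1 + 6 + 3 = 10
Ålesund-Hamar-Oslo-Bergen-Bodø: 1 + 6 + 9 + 3 = 19
Ålesund-Hamar-Oslo-Bodø: 1 + 6 + 4 = 11
Shortest: 10.

10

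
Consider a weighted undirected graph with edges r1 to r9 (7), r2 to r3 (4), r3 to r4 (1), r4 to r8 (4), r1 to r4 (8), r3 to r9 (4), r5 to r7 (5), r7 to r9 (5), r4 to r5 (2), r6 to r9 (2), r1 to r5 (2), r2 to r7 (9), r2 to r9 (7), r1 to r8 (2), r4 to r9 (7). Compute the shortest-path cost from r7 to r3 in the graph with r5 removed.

9

Some routes from r7 to r3 avoiding r5:
r7→r9→r3: 5 + 4 = 9
r7→r9→r4→r3: 5 + 7 + 1 = 13
r7→r2→r3: 9 + 4 = 13
The minimum is 9.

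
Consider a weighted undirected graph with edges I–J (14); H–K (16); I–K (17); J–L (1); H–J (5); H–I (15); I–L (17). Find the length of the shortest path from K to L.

22

Comparing a few candidate routes:
K → H → J → L: 16 + 5 + 1 = 22
K → I → J → L: 17 + 14 + 1 = 32
K → H → I → J → L: 16 + 15 + 14 + 1 = 46
K → I → L: 17 + 17 = 34
K → I → H → J → L: 17 + 15 + 5 + 1 = 38
K → H → I → L: 16 + 15 + 17 = 48
Best route has total 22.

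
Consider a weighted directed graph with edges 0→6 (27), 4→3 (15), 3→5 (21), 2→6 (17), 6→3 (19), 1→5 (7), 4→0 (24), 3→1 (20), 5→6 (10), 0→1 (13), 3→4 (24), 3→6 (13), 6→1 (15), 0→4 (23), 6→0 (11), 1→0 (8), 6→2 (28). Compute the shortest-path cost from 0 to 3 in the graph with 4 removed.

Candidate routes:
0 - 6 - 3: 27 + 19 = 46
0 - 1 - 5 - 6 - 3: 13 + 7 + 10 + 19 = 49
The minimum is 46.

46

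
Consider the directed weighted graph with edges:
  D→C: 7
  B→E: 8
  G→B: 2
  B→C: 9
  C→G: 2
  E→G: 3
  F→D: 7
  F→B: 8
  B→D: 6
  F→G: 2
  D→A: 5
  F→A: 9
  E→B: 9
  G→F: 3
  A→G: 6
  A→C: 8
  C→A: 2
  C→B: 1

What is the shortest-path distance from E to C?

14

Some routes from E to C:
E -> B -> C: 9 + 9 = 18
E -> G -> B -> D -> C: 3 + 2 + 6 + 7 = 18
E -> G -> F -> B -> C: 3 + 3 + 8 + 9 = 23
E -> G -> F -> D -> C: 3 + 3 + 7 + 7 = 20
E -> B -> D -> C: 9 + 6 + 7 = 22
E -> G -> B -> C: 3 + 2 + 9 = 14
Shortest: 14.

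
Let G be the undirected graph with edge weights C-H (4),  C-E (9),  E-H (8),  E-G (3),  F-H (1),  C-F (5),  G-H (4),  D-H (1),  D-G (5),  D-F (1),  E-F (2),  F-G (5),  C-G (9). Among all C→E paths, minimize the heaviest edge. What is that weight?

Checking several routes:
C→H→F→E: max(4, 1, 2) = 4
C→H→D→F→E: max(4, 1, 1, 2) = 4
C→H→F→G→E: max(4, 1, 5, 3) = 5
C→H→F→D→G→E: max(4, 1, 1, 5, 3) = 5
C→H→G→E: max(4, 4, 3) = 4
Smallest bottleneck: 4.

4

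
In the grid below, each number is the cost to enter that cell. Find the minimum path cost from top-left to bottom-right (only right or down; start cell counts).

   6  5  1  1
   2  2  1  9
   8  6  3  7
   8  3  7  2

23

Best path: [0,0] [1,0] [1,1] [1,2] [2,2] [2,3] [3,3]
Cost: 6 + 2 + 2 + 1 + 3 + 7 + 2 = 23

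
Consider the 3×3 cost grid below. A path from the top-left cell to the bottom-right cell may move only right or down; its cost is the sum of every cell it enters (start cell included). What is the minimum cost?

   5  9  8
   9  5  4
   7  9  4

Path r0c0 → r0c1 → r1c1 → r1c2 → r2c2: 5 + 9 + 5 + 4 + 4 = 27.

27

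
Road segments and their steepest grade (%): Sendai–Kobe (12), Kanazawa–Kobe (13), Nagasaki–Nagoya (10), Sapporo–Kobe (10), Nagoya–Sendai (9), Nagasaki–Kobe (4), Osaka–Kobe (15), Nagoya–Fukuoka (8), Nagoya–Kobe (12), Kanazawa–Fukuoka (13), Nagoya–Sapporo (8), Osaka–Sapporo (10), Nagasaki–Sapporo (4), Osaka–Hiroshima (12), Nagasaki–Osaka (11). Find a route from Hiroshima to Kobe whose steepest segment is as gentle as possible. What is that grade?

12

A few of the Hiroshima→Kobe routes:
Hiroshima→Osaka→Nagasaki→Kobe: max(12, 11, 4) = 12
Hiroshima→Osaka→Nagasaki→Nagoya→Sapporo→Kobe: max(12, 11, 10, 8, 10) = 12
Hiroshima→Osaka→Nagasaki→Nagoya→Kobe: max(12, 11, 10, 12) = 12
Hiroshima→Osaka→Nagasaki→Nagoya→Sendai→Kobe: max(12, 11, 10, 9, 12) = 12
The minimum achievable maximum is 12%.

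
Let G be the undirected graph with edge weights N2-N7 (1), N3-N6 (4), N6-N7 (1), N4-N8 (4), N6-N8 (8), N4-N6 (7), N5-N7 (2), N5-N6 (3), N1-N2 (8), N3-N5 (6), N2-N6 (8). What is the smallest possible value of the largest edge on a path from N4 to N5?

Checking several routes:
N4 -> N6 -> N5: max(7, 3) = 7
N4 -> N6 -> N2 -> N7 -> N5: max(7, 8, 1, 2) = 8
N4 -> N8 -> N6 -> N7 -> N5: max(4, 8, 1, 2) = 8
N4 -> N6 -> N7 -> N5: max(7, 1, 2) = 7
N4 -> N6 -> N3 -> N5: max(7, 4, 6) = 7
Best route has worst link 7.

7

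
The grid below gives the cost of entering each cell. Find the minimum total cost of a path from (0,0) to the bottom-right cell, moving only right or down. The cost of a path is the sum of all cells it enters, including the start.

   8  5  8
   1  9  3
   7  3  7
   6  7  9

35

One optimal route is r0c0 -> r1c0 -> r2c0 -> r2c1 -> r2c2 -> r3c2.
Its cost is 8 + 1 + 7 + 3 + 7 + 9 = 35.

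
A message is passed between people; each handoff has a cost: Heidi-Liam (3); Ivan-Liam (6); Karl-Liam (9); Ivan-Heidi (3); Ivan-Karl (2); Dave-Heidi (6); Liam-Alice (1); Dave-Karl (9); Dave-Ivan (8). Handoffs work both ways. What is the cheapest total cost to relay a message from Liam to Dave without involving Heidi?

14

A few of the Liam→Dave routes:
Liam - Ivan - Dave: 6 + 8 = 14
Liam - Ivan - Karl - Dave: 6 + 2 + 9 = 17
Liam - Karl - Dave: 9 + 9 = 18
Shortest: 14.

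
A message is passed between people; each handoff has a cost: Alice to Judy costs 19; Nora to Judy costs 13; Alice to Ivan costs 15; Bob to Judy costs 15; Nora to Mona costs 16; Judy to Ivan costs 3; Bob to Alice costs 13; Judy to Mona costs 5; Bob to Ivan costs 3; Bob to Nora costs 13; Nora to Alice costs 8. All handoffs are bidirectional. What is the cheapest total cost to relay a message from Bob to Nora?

13

Checking several routes:
Bob -> Ivan -> Judy -> Nora: 3 + 3 + 13 = 19
Bob -> Nora: 13
Bob -> Ivan -> Judy -> Mona -> Nora: 3 + 3 + 5 + 16 = 27
Bob -> Alice -> Nora: 13 + 8 = 21
Bob -> Ivan -> Alice -> Nora: 3 + 15 + 8 = 26
Shortest: 13.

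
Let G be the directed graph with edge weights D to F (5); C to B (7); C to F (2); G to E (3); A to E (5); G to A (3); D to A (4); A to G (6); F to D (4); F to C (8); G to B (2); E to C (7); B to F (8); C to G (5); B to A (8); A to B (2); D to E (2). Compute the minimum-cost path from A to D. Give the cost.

14

Comparing a few candidate routes:
A - G - B - F - D: 6 + 2 + 8 + 4 = 20
A - B - F - D: 2 + 8 + 4 = 14
A - E - C - F - D: 5 + 7 + 2 + 4 = 18
A - G - E - C - F - D: 6 + 3 + 7 + 2 + 4 = 22
The minimum is 14.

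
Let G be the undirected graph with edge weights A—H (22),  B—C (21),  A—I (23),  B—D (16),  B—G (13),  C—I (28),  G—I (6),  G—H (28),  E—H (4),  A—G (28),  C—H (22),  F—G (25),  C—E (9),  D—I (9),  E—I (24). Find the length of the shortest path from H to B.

34

Comparing a few candidate routes:
H-E-C-B: 4 + 9 + 21 = 34
H-E-I-G-B: 4 + 24 + 6 + 13 = 47
H-G-B: 28 + 13 = 41
H-G-I-D-B: 28 + 6 + 9 + 16 = 59
H-C-B: 22 + 21 = 43
H-E-I-D-B: 4 + 24 + 9 + 16 = 53
Best route has total 34.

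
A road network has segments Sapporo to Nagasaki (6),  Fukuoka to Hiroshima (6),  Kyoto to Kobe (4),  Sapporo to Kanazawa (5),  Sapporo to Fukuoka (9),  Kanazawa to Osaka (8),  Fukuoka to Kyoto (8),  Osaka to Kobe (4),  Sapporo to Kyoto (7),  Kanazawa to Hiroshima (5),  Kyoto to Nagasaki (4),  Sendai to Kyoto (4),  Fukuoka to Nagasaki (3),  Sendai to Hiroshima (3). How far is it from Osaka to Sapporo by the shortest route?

13

Comparing a few candidate routes:
Osaka → Kanazawa → Sapporo: 8 + 5 = 13
Osaka → Kobe → Kyoto → Sapporo: 4 + 4 + 7 = 15
Osaka → Kobe → Kyoto → Nagasaki → Fukuoka → Sapporo: 4 + 4 + 4 + 3 + 9 = 24
Osaka → Kobe → Kyoto → Nagasaki → Sapporo: 4 + 4 + 4 + 6 = 18
Best route has total 13 mi.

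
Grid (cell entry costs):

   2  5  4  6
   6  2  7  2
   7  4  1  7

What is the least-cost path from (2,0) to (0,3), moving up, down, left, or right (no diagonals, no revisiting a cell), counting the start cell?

Best path: r2c0 r2c1 r2c2 r1c2 r1c3 r0c3
Cost: 7 + 4 + 1 + 7 + 2 + 6 = 27

27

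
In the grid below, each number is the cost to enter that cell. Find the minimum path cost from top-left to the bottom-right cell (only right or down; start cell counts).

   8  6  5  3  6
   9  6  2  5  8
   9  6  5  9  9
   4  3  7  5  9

47

Best path: [0,0] -> [0,1] -> [0,2] -> [1,2] -> [2,2] -> [3,2] -> [3,3] -> [3,4]
Cost: 8 + 6 + 5 + 2 + 5 + 7 + 5 + 9 = 47
(Top row then right column would cost 54.)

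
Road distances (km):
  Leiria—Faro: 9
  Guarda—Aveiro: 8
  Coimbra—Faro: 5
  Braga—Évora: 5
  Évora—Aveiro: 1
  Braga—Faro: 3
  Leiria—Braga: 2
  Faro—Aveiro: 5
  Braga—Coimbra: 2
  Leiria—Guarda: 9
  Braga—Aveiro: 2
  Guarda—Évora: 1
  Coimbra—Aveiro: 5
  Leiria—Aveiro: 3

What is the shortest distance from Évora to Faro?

6

Some routes from Évora to Faro:
Évora - Braga - Faro: 5 + 3 = 8
Évora - Aveiro - Leiria - Braga - Faro: 1 + 3 + 2 + 3 = 9
Évora - Aveiro - Braga - Faro: 1 + 2 + 3 = 6
Évora - Aveiro - Faro: 1 + 5 = 6
Évora - Aveiro - Braga - Coimbra - Faro: 1 + 2 + 2 + 5 = 10
Best route has total 6 km.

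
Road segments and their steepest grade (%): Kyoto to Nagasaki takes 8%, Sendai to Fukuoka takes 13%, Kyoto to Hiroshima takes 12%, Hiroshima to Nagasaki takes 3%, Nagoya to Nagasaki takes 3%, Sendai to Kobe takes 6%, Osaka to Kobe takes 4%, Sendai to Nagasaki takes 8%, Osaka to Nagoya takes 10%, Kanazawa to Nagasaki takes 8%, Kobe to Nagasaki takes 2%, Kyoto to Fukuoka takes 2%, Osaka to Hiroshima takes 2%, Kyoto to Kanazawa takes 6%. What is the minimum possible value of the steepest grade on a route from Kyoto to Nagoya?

Checking several routes:
Kyoto → Kanazawa → Nagasaki → Nagoya: max(6, 8, 3) = 8
Kyoto → Kanazawa → Nagasaki → Kobe → Osaka → Nagoya: max(6, 8, 2, 4, 10) = 10
Kyoto → Kanazawa → Nagasaki → Hiroshima → Osaka → Nagoya: max(6, 8, 3, 2, 10) = 10
Kyoto → Nagasaki → Nagoya: max(8, 3) = 8
The minimum achievable maximum is 8%.

8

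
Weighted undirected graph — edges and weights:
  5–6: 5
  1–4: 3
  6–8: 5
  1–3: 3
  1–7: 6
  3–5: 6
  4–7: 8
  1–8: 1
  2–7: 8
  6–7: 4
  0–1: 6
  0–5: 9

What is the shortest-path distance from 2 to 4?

Checking several routes:
2→7→4: 8 + 8 = 16
2→7→6→5→3→1→4: 8 + 4 + 5 + 6 + 3 + 3 = 29
2→7→1→4: 8 + 6 + 3 = 17
2→7→6→8→1→4: 8 + 4 + 5 + 1 + 3 = 21
The minimum is 16.

16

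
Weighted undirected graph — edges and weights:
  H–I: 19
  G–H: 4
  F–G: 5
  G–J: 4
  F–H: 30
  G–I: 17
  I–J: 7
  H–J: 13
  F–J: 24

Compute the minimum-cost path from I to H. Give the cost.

Comparing a few candidate routes:
I-J-H: 7 + 13 = 20
I-J-G-H: 7 + 4 + 4 = 15
I-G-H: 17 + 4 = 21
I-H: 19
I-G-J-H: 17 + 4 + 13 = 34
Best route has total 15.

15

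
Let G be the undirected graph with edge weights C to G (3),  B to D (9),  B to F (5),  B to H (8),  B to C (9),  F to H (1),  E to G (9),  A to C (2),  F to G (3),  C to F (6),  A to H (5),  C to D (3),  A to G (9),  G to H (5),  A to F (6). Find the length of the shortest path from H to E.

A few of the H→E routes:
H→G→E: 5 + 9 = 14
H→A→C→G→E: 5 + 2 + 3 + 9 = 19
H→F→A→C→G→E: 1 + 6 + 2 + 3 + 9 = 21
H→A→F→G→E: 5 + 6 + 3 + 9 = 23
H→F→G→E: 1 + 3 + 9 = 13
H→F→C→G→E: 1 + 6 + 3 + 9 = 19
Shortest: 13.

13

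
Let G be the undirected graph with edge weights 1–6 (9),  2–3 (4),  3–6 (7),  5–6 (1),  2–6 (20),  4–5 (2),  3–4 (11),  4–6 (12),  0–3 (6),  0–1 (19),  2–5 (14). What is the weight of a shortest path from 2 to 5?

Some routes from 2 to 5:
2 → 6 → 5: 20 + 1 = 21
2 → 3 → 6 → 5: 4 + 7 + 1 = 12
2 → 3 → 4 → 5: 4 + 11 + 2 = 17
2 → 5: 14
2 → 3 → 6 → 4 → 5: 4 + 7 + 12 + 2 = 25
The minimum is 12.

12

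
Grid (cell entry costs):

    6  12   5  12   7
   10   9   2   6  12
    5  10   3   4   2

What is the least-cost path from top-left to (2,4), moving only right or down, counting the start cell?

34

Take r0c0 → r0c1 → r0c2 → r1c2 → r2c2 → r2c3 → r2c4 for a total of 6 + 12 + 5 + 2 + 3 + 4 + 2 = 34.
(Top row then right column would cost 56.)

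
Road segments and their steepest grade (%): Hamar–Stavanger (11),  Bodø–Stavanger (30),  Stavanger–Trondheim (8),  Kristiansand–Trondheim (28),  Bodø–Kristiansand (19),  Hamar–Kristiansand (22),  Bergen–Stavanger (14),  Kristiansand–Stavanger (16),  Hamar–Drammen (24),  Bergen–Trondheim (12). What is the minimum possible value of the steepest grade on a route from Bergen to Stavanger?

Candidate routes:
Bergen - Trondheim - Kristiansand - Hamar - Stavanger: max(12, 28, 22, 11) = 28
Bergen - Trondheim - Kristiansand - Stavanger: max(12, 28, 16) = 28
Bergen - Stavanger: max(14) = 14
Bergen - Trondheim - Kristiansand - Bodø - Stavanger: max(12, 28, 19, 30) = 30
Bergen - Trondheim - Stavanger: max(12, 8) = 12
Best route has worst link 12%.

12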